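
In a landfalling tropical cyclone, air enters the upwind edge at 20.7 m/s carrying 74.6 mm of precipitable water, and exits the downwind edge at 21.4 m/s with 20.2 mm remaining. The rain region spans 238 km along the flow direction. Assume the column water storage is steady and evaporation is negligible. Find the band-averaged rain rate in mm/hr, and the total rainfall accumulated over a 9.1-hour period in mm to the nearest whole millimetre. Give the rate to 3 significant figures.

Column moisture flux per unit crosswind length is F = V × PW.
Inflow: F_in = 20.7 × 74.6 = 1544.22 mm·m/s
Outflow: F_out = 21.4 × 20.2 = 432.28 mm·m/s
Steady-state rate R = (F_in − F_out)/L = (1544.22 − 432.28) / 238000 m = 4.672e-03 mm/s.
R = 4.672e-03 × 3600 = 16.8 mm/hr.
Over 9.1 h: total = 16.8 × 9.1 = 152.88 ≈ 153 mm.

R ≈ 16.8 mm/hr; total ≈ 153 mm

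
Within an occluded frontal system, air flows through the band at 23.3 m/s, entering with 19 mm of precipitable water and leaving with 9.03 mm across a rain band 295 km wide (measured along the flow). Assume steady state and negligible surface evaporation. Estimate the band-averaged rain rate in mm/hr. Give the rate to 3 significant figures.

R ≈ 2.83 mm/hr

Column moisture flux per unit crosswind length is F = V × PW.
Inflow: F_in = 23.3 × 19 = 442.7 mm·m/s
Outflow: F_out = 23.3 × 9.03 = 210.399 mm·m/s
Steady-state rate R = (F_in − F_out)/L = (442.7 − 210.399) / 295000 m = 7.875e-04 mm/s.
R = 7.875e-04 × 3600 = 2.83 mm/hr.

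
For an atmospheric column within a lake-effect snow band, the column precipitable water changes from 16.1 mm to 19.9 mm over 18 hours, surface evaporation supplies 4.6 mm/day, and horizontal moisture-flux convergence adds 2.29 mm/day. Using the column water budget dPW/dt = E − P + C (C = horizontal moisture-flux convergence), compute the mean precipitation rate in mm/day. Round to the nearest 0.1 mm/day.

P ≈ 1.8 mm/day

dPW/dt = (19.9 − 16.1) mm / (18/24 day) = +5.067 mm/day.
P = E + C − dPW/dt = 4.6 + (2.29) − (+5.067) = 1.8 mm/day.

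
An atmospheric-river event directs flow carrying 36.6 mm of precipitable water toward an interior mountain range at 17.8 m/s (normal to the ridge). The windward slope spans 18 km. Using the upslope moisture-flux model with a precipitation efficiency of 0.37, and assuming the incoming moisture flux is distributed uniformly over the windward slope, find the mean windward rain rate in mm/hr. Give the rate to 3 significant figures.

Incoming column moisture flux per unit ridge length: F = V × PW = 17.8 × 36.6 = 651.48 mm·m/s.
Spread over the 18 km slope with efficiency ε = 0.37: R = ε·F/W = 0.37 × 651.48 / 18000 m = 1.339e-02 mm/s.
R = 1.339e-02 × 3600 = 48.2 mm/hr.

R ≈ 48.2 mm/hr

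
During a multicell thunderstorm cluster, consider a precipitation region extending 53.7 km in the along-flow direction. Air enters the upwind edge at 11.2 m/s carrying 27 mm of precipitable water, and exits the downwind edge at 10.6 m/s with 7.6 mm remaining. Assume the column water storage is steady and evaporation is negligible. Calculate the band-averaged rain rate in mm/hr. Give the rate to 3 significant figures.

Column moisture flux per unit crosswind length is F = V × PW.
Inflow: F_in = 11.2 × 27 = 302.4 mm·m/s
Outflow: F_out = 10.6 × 7.6 = 80.56 mm·m/s
Steady-state rate R = (F_in − F_out)/L = (302.4 − 80.56) / 53700 m = 4.131e-03 mm/s.
R = 4.131e-03 × 3600 = 14.9 mm/hr.

R ≈ 14.9 mm/hr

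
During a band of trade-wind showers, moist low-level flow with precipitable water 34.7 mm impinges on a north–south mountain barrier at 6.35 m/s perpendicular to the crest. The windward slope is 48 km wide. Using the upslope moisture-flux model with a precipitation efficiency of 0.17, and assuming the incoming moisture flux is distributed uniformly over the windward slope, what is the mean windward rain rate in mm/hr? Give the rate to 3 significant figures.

R ≈ 2.81 mm/hr

Incoming column moisture flux per unit ridge length: F = V × PW = 6.35 × 34.7 = 220.345 mm·m/s.
Spread over the 48 km slope with efficiency ε = 0.17: R = ε·F/W = 0.17 × 220.345 / 48000 m = 7.804e-04 mm/s.
R = 7.804e-04 × 3600 = 2.81 mm/hr.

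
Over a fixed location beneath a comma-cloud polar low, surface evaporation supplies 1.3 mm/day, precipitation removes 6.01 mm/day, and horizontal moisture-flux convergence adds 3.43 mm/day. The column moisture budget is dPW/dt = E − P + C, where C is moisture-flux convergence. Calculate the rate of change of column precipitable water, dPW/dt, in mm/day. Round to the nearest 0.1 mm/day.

dPW/dt ≈ -1.3 mm/day

dPW/dt = E − P + C = 1.3 − 6.01 + (3.43) = -1.3 mm/day.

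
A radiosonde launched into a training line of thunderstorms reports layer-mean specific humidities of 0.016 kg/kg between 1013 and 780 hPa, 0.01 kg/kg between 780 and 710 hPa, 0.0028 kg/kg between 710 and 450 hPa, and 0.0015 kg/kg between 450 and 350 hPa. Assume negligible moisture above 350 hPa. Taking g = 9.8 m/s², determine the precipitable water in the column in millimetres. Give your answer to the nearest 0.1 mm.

PW ≈ 54.1 mm

Precipitable water is the column-integrated vapour mass per unit area: PW = (1/g) Σ q̄ Δp, with q in kg/kg and Δp in Pa (1 kg/m² of water = 1 mm).
Layer 1013–780 hPa: Δp = 233 hPa = 23300 Pa, q̄ = 0.016 kg/kg → 0.016 × 23300 / 9.8 = 38.04 mm
Layer 780–710 hPa: Δp = 70 hPa = 7000 Pa, q̄ = 0.01 kg/kg → 0.01 × 7000 / 9.8 = 7.14 mm
Layer 710–450 hPa: Δp = 260 hPa = 26000 Pa, q̄ = 0.0028 kg/kg → 0.0028 × 26000 / 9.8 = 7.43 mm
Layer 450–350 hPa: Δp = 100 hPa = 10000 Pa, q̄ = 0.0015 kg/kg → 0.0015 × 10000 / 9.8 = 1.53 mm
PW = 38.04 + 7.14 + 7.43 + 1.53 = 54.14 ≈ 54.1 mm.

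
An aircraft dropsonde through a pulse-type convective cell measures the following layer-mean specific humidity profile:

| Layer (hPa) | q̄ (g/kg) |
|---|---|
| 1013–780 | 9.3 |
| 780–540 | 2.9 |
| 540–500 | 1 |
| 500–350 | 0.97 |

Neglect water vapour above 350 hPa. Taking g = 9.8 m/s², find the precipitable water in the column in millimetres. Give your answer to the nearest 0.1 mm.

PW ≈ 31.1 mm

Precipitable water is the column-integrated vapour mass per unit area: PW = (1/g) Σ q̄ Δp, with q in kg/kg and Δp in Pa (1 kg/m² of water = 1 mm).
Layer 1013–780 hPa: Δp = 233 hPa = 23300 Pa, q̄ = 0.0093 kg/kg → 0.0093 × 23300 / 9.8 = 22.11 mm
Layer 780–540 hPa: Δp = 240 hPa = 24000 Pa, q̄ = 0.0029 kg/kg → 0.0029 × 24000 / 9.8 = 7.10 mm
Layer 540–500 hPa: Δp = 40 hPa = 4000 Pa, q̄ = 0.001 kg/kg → 0.001 × 4000 / 9.8 = 0.41 mm
Layer 500–350 hPa: Δp = 150 hPa = 15000 Pa, q̄ = 0.00097 kg/kg → 0.00097 × 15000 / 9.8 = 1.48 mm
PW = 22.11 + 7.10 + 0.41 + 1.48 = 31.10 ≈ 31.1 mm.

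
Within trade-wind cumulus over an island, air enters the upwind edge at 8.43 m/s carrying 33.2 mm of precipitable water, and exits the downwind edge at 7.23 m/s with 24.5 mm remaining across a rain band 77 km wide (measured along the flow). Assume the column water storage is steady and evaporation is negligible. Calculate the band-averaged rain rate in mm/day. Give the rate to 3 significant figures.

R ≈ 115 mm/day

Column moisture flux per unit crosswind length is F = V × PW.
Inflow: F_in = 8.43 × 33.2 = 279.876 mm·m/s
Outflow: F_out = 7.23 × 24.5 = 177.135 mm·m/s
Steady-state rate R = (F_in − F_out)/L = (279.876 − 177.135) / 77000 m = 1.334e-03 mm/s.
R = 1.334e-03 × 3600 × 24 = 115 mm/day.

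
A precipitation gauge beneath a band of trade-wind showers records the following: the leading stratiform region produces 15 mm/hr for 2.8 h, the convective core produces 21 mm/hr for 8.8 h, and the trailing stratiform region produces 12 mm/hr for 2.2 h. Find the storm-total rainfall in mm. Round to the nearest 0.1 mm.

Total = Σ Rᵢ Δtᵢ = 15 × 2.8 + 21 × 8.8 + 12 × 2.2
      = 42 + 184.8 + 26.4 = 253.2 mm.

total ≈ 253.2 mm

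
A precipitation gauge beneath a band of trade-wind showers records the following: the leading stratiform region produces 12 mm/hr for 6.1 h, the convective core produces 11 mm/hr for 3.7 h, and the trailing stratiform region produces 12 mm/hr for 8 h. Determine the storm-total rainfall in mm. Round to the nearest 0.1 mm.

total ≈ 209.9 mm

Total = Σ Rᵢ Δtᵢ = 12 × 6.1 + 11 × 3.7 + 12 × 8
      = 73.2 + 40.7 + 96 = 209.9 mm.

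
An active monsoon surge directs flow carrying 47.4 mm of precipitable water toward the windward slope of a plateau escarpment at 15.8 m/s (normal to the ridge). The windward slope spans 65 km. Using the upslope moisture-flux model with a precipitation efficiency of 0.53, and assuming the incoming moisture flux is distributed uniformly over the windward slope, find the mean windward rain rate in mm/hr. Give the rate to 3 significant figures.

R ≈ 22.0 mm/hr

Incoming column moisture flux per unit ridge length: F = V × PW = 15.8 × 47.4 = 748.92 mm·m/s.
Spread over the 65 km slope with efficiency ε = 0.53: R = ε·F/W = 0.53 × 748.92 / 65000 m = 6.107e-03 mm/s.
R = 6.107e-03 × 3600 = 22.0 mm/hr.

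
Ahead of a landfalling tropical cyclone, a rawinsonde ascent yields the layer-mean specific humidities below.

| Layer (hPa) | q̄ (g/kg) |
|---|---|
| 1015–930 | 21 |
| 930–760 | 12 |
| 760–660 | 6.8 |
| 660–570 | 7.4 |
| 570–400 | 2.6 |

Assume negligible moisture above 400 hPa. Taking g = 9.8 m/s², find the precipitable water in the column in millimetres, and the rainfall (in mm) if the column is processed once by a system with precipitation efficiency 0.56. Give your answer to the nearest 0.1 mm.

PW ≈ 57.3 mm; rainfall ≈ 32.1 mm

Precipitable water is the column-integrated vapour mass per unit area: PW = (1/g) Σ q̄ Δp, with q in kg/kg and Δp in Pa (1 kg/m² of water = 1 mm).
Layer 1015–930 hPa: Δp = 85 hPa = 8500 Pa, q̄ = 0.021 kg/kg → 0.021 × 8500 / 9.8 = 18.21 mm
Layer 930–760 hPa: Δp = 170 hPa = 17000 Pa, q̄ = 0.012 kg/kg → 0.012 × 17000 / 9.8 = 20.82 mm
Layer 760–660 hPa: Δp = 100 hPa = 10000 Pa, q̄ = 0.0068 kg/kg → 0.0068 × 10000 / 9.8 = 6.94 mm
Layer 660–570 hPa: Δp = 90 hPa = 9000 Pa, q̄ = 0.0074 kg/kg → 0.0074 × 9000 / 9.8 = 6.80 mm
Layer 570–400 hPa: Δp = 170 hPa = 17000 Pa, q̄ = 0.0026 kg/kg → 0.0026 × 17000 / 9.8 = 4.51 mm
PW = 18.21 + 20.82 + 6.94 + 6.80 + 4.51 = 57.28 ≈ 57.3 mm.
Rainfall = ε × PW = 0.56 × 57.3 = 32.1 mm.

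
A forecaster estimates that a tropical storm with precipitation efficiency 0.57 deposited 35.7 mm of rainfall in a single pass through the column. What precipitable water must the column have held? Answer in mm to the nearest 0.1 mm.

PW ≈ 62.6 mm

PW = rainfall / ε = 35.7 / 0.57 = 62.6 mm.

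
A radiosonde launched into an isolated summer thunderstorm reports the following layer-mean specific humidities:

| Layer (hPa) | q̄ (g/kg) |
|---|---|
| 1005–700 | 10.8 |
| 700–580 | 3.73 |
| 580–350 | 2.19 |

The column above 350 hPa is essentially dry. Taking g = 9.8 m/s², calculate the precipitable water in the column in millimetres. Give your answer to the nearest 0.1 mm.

Precipitable water is the column-integrated vapour mass per unit area: PW = (1/g) Σ q̄ Δp, with q in kg/kg and Δp in Pa (1 kg/m² of water = 1 mm).
Layer 1005–700 hPa: Δp = 305 hPa = 30500 Pa, q̄ = 0.0108 kg/kg → 0.0108 × 30500 / 9.8 = 33.61 mm
Layer 700–580 hPa: Δp = 120 hPa = 12000 Pa, q̄ = 0.00373 kg/kg → 0.00373 × 12000 / 9.8 = 4.57 mm
Layer 580–350 hPa: Δp = 230 hPa = 23000 Pa, q̄ = 0.00219 kg/kg → 0.00219 × 23000 / 9.8 = 5.14 mm
PW = 33.61 + 4.57 + 5.14 = 43.32 ≈ 43.3 mm.

PW ≈ 43.3 mm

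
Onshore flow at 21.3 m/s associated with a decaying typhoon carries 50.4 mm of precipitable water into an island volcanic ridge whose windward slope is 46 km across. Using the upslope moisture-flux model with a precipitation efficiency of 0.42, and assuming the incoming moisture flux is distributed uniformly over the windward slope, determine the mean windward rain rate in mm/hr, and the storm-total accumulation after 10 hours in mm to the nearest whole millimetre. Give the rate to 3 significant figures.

R ≈ 35.3 mm/hr; total ≈ 353 mm

Incoming column moisture flux per unit ridge length: F = V × PW = 21.3 × 50.4 = 1073.52 mm·m/s.
Spread over the 46 km slope with efficiency ε = 0.42: R = ε·F/W = 0.42 × 1073.52 / 46000 m = 9.802e-03 mm/s.
R = 9.802e-03 × 3600 = 35.3 mm/hr.
Over 10 h: total = 35.3 × 10 = 353 mm.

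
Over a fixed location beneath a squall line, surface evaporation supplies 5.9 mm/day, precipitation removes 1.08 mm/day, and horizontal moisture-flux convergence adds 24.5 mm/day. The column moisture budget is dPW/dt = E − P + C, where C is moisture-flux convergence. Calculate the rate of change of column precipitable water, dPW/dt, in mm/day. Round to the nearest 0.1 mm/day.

dPW/dt ≈ 29.3 mm/day

dPW/dt = E − P + C = 5.9 − 1.08 + (24.5) = 29.3 mm/day.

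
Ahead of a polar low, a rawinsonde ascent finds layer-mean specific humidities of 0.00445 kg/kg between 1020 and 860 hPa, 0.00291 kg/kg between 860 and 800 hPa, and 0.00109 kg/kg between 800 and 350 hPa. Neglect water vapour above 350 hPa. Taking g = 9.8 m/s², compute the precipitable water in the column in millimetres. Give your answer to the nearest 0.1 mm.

Precipitable water is the column-integrated vapour mass per unit area: PW = (1/g) Σ q̄ Δp, with q in kg/kg and Δp in Pa (1 kg/m² of water = 1 mm).
Layer 1020–860 hPa: Δp = 160 hPa = 16000 Pa, q̄ = 0.00445 kg/kg → 0.00445 × 16000 / 9.8 = 7.27 mm
Layer 860–800 hPa: Δp = 60 hPa = 6000 Pa, q̄ = 0.00291 kg/kg → 0.00291 × 6000 / 9.8 = 1.78 mm
Layer 800–350 hPa: Δp = 450 hPa = 45000 Pa, q̄ = 0.00109 kg/kg → 0.00109 × 45000 / 9.8 = 5.01 mm
PW = 7.27 + 1.78 + 5.01 = 14.06 ≈ 14.1 mm.

PW ≈ 14.1 mm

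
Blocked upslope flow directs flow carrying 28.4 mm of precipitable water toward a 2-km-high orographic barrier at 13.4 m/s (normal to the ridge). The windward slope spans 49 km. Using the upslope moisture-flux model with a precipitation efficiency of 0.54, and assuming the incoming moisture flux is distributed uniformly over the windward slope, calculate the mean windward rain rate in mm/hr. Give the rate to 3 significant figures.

R ≈ 15.1 mm/hr

Incoming column moisture flux per unit ridge length: F = V × PW = 13.4 × 28.4 = 380.56 mm·m/s.
Spread over the 49 km slope with efficiency ε = 0.54: R = ε·F/W = 0.54 × 380.56 / 49000 m = 4.194e-03 mm/s.
R = 4.194e-03 × 3600 = 15.1 mm/hr.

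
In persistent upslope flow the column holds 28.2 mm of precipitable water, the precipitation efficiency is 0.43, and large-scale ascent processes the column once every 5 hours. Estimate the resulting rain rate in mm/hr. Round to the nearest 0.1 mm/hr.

R ≈ 2.4 mm/hr

Each overturning extracts ε × PW = 0.43 × 28.2 = 12.126 mm.
Rate = ε·PW / τ = 12.126 / 5 h = 2.4 mm/hr.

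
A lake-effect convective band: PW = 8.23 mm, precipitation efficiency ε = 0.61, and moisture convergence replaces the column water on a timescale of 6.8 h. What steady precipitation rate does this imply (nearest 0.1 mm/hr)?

R ≈ 0.7 mm/hr

Each overturning extracts ε × PW = 0.61 × 8.23 = 5.0203 mm.
Rate = ε·PW / τ = 5.0203 / 6.8 h = 0.7 mm/hr.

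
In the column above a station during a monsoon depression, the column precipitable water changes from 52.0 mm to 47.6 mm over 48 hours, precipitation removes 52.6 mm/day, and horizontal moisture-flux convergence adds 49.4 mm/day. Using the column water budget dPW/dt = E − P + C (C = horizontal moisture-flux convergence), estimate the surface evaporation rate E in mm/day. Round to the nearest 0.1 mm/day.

E ≈ 1.0 mm/day

dPW/dt = (47.6 − 52.0) mm / (48/24 day) = -2.200 mm/day.
E = dPW/dt + P − C = (-2.200) + 52.6 − (49.4) = 1.0 mm/day.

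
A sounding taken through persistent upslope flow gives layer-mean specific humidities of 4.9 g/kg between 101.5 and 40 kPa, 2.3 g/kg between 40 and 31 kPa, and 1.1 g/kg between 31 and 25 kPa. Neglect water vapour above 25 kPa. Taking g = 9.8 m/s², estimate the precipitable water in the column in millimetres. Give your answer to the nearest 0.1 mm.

PW ≈ 33.5 mm

Precipitable water is the column-integrated vapour mass per unit area: PW = (1/g) Σ q̄ Δp, with q in kg/kg and Δp in Pa (1 kg/m² of water = 1 mm).
Layer 101.5–40 kPa: Δp = 615 hPa = 61500 Pa, q̄ = 0.0049 kg/kg → 0.0049 × 61500 / 9.8 = 30.75 mm
Layer 40–31 kPa: Δp = 90 hPa = 9000 Pa, q̄ = 0.0023 kg/kg → 0.0023 × 9000 / 9.8 = 2.11 mm
Layer 31–25 kPa: Δp = 60 hPa = 6000 Pa, q̄ = 0.0011 kg/kg → 0.0011 × 6000 / 9.8 = 0.67 mm
PW = 30.75 + 2.11 + 0.67 = 33.53 ≈ 33.5 mm.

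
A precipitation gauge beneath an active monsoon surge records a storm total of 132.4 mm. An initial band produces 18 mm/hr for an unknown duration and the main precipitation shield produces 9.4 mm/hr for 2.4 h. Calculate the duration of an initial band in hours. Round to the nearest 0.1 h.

Known phases: 9.4 × 2.4 = 22.56 mm.
Remaining depth = 132.4 − 22.56 = 109.84 mm.
Duration = 109.84 / 18 = 6.1 h.

duration ≈ 6.1 h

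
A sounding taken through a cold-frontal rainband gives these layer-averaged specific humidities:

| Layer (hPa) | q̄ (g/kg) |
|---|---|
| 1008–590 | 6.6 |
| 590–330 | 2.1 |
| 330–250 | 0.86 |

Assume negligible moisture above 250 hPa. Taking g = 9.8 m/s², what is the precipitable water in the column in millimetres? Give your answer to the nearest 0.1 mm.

Precipitable water is the column-integrated vapour mass per unit area: PW = (1/g) Σ q̄ Δp, with q in kg/kg and Δp in Pa (1 kg/m² of water = 1 mm).
Layer 1008–590 hPa: Δp = 418 hPa = 41800 Pa, q̄ = 0.0066 kg/kg → 0.0066 × 41800 / 9.8 = 28.15 mm
Layer 590–330 hPa: Δp = 260 hPa = 26000 Pa, q̄ = 0.0021 kg/kg → 0.0021 × 26000 / 9.8 = 5.57 mm
Layer 330–250 hPa: Δp = 80 hPa = 8000 Pa, q̄ = 0.00086 kg/kg → 0.00086 × 8000 / 9.8 = 0.70 mm
PW = 28.15 + 5.57 + 0.70 = 34.42 ≈ 34.4 mm.

PW ≈ 34.4 mm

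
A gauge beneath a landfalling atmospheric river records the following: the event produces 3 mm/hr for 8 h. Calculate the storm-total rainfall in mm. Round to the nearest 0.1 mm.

Total = Σ Rᵢ Δtᵢ = 3 × 8
      = 24 = 24.0 mm.

total ≈ 24.0 mm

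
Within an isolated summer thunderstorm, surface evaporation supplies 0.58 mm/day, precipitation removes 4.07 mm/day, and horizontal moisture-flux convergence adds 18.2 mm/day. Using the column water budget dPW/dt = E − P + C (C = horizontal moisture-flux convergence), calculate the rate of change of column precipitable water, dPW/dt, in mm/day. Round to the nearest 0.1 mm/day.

dPW/dt = E − P + C = 0.58 − 4.07 + (18.2) = 14.7 mm/day.

dPW/dt ≈ 14.7 mm/day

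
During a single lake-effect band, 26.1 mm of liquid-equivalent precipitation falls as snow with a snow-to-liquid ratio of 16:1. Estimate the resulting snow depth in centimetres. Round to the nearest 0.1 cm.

Snow depth = liquid × ratio = 26.1 mm × 16 = 417.6 mm = 41.8 cm.

snow depth ≈ 41.8 cm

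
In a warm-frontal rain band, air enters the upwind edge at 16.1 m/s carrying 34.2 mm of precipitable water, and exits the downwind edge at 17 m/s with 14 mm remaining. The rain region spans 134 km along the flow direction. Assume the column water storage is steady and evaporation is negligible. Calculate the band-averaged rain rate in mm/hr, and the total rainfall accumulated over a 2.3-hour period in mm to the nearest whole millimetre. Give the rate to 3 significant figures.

Column moisture flux per unit crosswind length is F = V × PW.
Inflow: F_in = 16.1 × 34.2 = 550.62 mm·m/s
Outflow: F_out = 17 × 14 = 238 mm·m/s
Steady-state rate R = (F_in − F_out)/L = (550.62 − 238) / 134000 m = 2.333e-03 mm/s.
R = 2.333e-03 × 3600 = 8.40 mm/hr.
Over 2.3 h: total = 8.40 × 2.3 = 19.32 ≈ 19 mm.

R ≈ 8.40 mm/hr; total ≈ 19 mm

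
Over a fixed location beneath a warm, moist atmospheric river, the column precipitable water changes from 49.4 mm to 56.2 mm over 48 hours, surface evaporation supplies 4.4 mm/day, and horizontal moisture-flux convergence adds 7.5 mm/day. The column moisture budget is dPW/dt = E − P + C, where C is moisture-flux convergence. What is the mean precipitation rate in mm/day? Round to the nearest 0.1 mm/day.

dPW/dt = (56.2 − 49.4) mm / (48/24 day) = +3.400 mm/day.
P = E + C − dPW/dt = 4.4 + (7.5) − (+3.400) = 8.5 mm/day.

P ≈ 8.5 mm/day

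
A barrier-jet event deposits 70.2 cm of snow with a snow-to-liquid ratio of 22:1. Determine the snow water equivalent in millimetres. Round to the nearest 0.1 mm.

SWE = snow depth / ratio = 70.2 cm / 22 = 3.191 cm = 31.9 mm.

SWE ≈ 31.9 mm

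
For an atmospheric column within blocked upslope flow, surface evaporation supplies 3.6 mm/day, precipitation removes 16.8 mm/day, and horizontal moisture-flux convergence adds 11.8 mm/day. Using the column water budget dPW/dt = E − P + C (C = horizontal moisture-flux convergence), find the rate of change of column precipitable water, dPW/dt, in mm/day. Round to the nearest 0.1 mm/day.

dPW/dt ≈ -1.4 mm/day

dPW/dt = E − P + C = 3.6 − 16.8 + (11.8) = -1.4 mm/day.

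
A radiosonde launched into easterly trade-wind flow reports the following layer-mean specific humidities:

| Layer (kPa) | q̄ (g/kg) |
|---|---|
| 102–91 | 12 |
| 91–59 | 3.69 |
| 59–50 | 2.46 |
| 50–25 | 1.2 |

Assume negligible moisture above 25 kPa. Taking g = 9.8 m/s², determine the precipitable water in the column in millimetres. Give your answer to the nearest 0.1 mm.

Precipitable water is the column-integrated vapour mass per unit area: PW = (1/g) Σ q̄ Δp, with q in kg/kg and Δp in Pa (1 kg/m² of water = 1 mm).
Layer 102–91 kPa: Δp = 110 hPa = 11000 Pa, q̄ = 0.012 kg/kg → 0.012 × 11000 / 9.8 = 13.47 mm
Layer 91–59 kPa: Δp = 320 hPa = 32000 Pa, q̄ = 0.00369 kg/kg → 0.00369 × 32000 / 9.8 = 12.05 mm
Layer 59–50 kPa: Δp = 90 hPa = 9000 Pa, q̄ = 0.00246 kg/kg → 0.00246 × 9000 / 9.8 = 2.26 mm
Layer 50–25 kPa: Δp = 250 hPa = 25000 Pa, q̄ = 0.0012 kg/kg → 0.0012 × 25000 / 9.8 = 3.06 mm
PW = 13.47 + 12.05 + 2.26 + 3.06 = 30.84 ≈ 30.8 mm.

PW ≈ 30.8 mm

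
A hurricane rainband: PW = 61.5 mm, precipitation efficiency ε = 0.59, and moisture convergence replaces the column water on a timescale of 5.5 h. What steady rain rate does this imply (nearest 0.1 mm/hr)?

Each overturning extracts ε × PW = 0.59 × 61.5 = 36.285 mm.
Rate = ε·PW / τ = 36.285 / 5.5 h = 6.6 mm/hr.

R ≈ 6.6 mm/hr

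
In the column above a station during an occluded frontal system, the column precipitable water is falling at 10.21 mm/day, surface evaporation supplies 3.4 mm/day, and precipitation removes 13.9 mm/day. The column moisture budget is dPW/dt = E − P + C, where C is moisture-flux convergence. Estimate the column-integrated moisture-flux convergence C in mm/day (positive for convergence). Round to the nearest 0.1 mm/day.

dPW/dt = -10.21 mm/day.
C = dPW/dt − E + P = (-10.21) − 3.4 + 13.9 = 0.3 mm/day.

C ≈ 0.3 mm/day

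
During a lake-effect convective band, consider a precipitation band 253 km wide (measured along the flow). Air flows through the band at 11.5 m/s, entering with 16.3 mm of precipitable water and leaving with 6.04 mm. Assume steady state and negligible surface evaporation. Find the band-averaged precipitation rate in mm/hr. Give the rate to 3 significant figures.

R ≈ 1.68 mm/hr

Column moisture flux per unit crosswind length is F = V × PW.
Inflow: F_in = 11.5 × 16.3 = 187.45 mm·m/s
Outflow: F_out = 11.5 × 6.04 = 69.46 mm·m/s
Steady-state rate R = (F_in − F_out)/L = (187.45 − 69.46) / 253000 m = 4.664e-04 mm/s.
R = 4.664e-04 × 3600 = 1.68 mm/hr.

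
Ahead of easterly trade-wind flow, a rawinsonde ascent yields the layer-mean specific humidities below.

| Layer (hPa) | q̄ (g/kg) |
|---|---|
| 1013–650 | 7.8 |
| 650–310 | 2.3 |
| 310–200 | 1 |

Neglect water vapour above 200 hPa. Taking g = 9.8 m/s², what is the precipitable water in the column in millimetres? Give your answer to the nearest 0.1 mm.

Precipitable water is the column-integrated vapour mass per unit area: PW = (1/g) Σ q̄ Δp, with q in kg/kg and Δp in Pa (1 kg/m² of water = 1 mm).
Layer 1013–650 hPa: Δp = 363 hPa = 36300 Pa, q̄ = 0.0078 kg/kg → 0.0078 × 36300 / 9.8 = 28.89 mm
Layer 650–310 hPa: Δp = 340 hPa = 34000 Pa, q̄ = 0.0023 kg/kg → 0.0023 × 34000 / 9.8 = 7.98 mm
Layer 310–200 hPa: Δp = 110 hPa = 11000 Pa, q̄ = 0.001 kg/kg → 0.001 × 11000 / 9.8 = 1.12 mm
PW = 28.89 + 7.98 + 1.12 = 37.99 ≈ 38.0 mm.

PW ≈ 38.0 mm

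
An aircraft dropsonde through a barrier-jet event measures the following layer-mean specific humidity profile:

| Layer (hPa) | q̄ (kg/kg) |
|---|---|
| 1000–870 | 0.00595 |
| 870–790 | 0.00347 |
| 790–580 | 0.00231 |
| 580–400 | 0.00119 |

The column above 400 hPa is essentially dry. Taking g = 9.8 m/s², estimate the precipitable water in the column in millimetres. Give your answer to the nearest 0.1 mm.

Precipitable water is the column-integrated vapour mass per unit area: PW = (1/g) Σ q̄ Δp, with q in kg/kg and Δp in Pa (1 kg/m² of water = 1 mm).
Layer 1000–870 hPa: Δp = 130 hPa = 13000 Pa, q̄ = 0.00595 kg/kg → 0.00595 × 13000 / 9.8 = 7.89 mm
Layer 870–790 hPa: Δp = 80 hPa = 8000 Pa, q̄ = 0.00347 kg/kg → 0.00347 × 8000 / 9.8 = 2.83 mm
Layer 790–580 hPa: Δp = 210 hPa = 21000 Pa, q̄ = 0.00231 kg/kg → 0.00231 × 21000 / 9.8 = 4.95 mm
Layer 580–400 hPa: Δp = 180 hPa = 18000 Pa, q̄ = 0.00119 kg/kg → 0.00119 × 18000 / 9.8 = 2.19 mm
PW = 7.89 + 2.83 + 4.95 + 2.19 = 17.86 ≈ 17.9 mm.

PW ≈ 17.9 mm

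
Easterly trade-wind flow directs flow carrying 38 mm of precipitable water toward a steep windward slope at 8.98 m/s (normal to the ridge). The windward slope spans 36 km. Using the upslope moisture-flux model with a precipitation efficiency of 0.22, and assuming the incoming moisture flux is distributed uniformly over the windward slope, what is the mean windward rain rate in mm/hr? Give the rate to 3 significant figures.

Incoming column moisture flux per unit ridge length: F = V × PW = 8.98 × 38 = 341.24 mm·m/s.
Spread over the 36 km slope with efficiency ε = 0.22: R = ε·F/W = 0.22 × 341.24 / 36000 m = 2.085e-03 mm/s.
R = 2.085e-03 × 3600 = 7.51 mm/hr.

R ≈ 7.51 mm/hr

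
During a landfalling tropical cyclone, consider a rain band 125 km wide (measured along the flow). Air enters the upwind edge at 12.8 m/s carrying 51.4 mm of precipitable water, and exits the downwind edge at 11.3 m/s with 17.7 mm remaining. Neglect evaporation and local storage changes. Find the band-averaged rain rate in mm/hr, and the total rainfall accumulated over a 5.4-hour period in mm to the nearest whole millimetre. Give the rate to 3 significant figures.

R ≈ 13.2 mm/hr; total ≈ 71 mm

Column moisture flux per unit crosswind length is F = V × PW.
Inflow: F_in = 12.8 × 51.4 = 657.92 mm·m/s
Outflow: F_out = 11.3 × 17.7 = 200.01 mm·m/s
Steady-state rate R = (F_in − F_out)/L = (657.92 − 200.01) / 125000 m = 3.663e-03 mm/s.
R = 3.663e-03 × 3600 = 13.2 mm/hr.
Over 5.4 h: total = 13.2 × 5.4 = 71.28 ≈ 71 mm.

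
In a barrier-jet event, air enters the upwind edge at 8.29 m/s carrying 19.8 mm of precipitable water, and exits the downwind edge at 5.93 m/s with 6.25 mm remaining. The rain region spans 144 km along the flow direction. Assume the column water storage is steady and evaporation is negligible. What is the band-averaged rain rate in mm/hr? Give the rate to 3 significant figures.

Column moisture flux per unit crosswind length is F = V × PW.
Inflow: F_in = 8.29 × 19.8 = 164.142 mm·m/s
Outflow: F_out = 5.93 × 6.25 = 37.0625 mm·m/s
Steady-state rate R = (F_in − F_out)/L = (164.142 − 37.0625) / 144000 m = 8.825e-04 mm/s.
R = 8.825e-04 × 3600 = 3.18 mm/hr.

R ≈ 3.18 mm/hr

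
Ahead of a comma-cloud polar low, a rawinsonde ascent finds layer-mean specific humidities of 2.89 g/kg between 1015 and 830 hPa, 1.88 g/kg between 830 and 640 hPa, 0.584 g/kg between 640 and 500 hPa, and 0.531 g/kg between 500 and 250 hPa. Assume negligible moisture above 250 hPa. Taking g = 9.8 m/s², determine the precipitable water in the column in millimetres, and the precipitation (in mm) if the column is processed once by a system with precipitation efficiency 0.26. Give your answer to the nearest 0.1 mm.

PW ≈ 11.3 mm; precipitation ≈ 2.9 mm

Precipitable water is the column-integrated vapour mass per unit area: PW = (1/g) Σ q̄ Δp, with q in kg/kg and Δp in Pa (1 kg/m² of water = 1 mm).
Layer 1015–830 hPa: Δp = 185 hPa = 18500 Pa, q̄ = 0.00289 kg/kg → 0.00289 × 18500 / 9.8 = 5.46 mm
Layer 830–640 hPa: Δp = 190 hPa = 19000 Pa, q̄ = 0.00188 kg/kg → 0.00188 × 19000 / 9.8 = 3.64 mm
Layer 640–500 hPa: Δp = 140 hPa = 14000 Pa, q̄ = 0.000584 kg/kg → 0.000584 × 14000 / 9.8 = 0.83 mm
Layer 500–250 hPa: Δp = 250 hPa = 25000 Pa, q̄ = 0.000531 kg/kg → 0.000531 × 25000 / 9.8 = 1.35 mm
PW = 5.46 + 3.64 + 0.83 + 1.35 = 11.28 ≈ 11.3 mm.
Precipitation = ε × PW = 0.26 × 11.3 = 2.9 mm.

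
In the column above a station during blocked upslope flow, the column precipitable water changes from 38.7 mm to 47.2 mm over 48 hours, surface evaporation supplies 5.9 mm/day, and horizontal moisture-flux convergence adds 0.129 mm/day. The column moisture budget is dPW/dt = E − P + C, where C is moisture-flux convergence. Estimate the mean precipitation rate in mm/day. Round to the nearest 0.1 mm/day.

P ≈ 1.8 mm/day

dPW/dt = (47.2 − 38.7) mm / (48/24 day) = +4.250 mm/day.
P = E + C − dPW/dt = 5.9 + (0.129) − (+4.250) = 1.8 mm/day.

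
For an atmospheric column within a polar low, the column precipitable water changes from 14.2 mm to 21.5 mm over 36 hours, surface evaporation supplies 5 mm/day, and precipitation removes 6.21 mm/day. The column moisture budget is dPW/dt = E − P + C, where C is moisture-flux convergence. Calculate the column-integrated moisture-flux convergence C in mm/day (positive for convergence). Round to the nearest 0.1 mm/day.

dPW/dt = (21.5 − 14.2) mm / (36/24 day) = +4.867 mm/day.
C = dPW/dt − E + P = (+4.867) − 5 + 6.21 = 6.1 mm/day.

C ≈ 6.1 mm/day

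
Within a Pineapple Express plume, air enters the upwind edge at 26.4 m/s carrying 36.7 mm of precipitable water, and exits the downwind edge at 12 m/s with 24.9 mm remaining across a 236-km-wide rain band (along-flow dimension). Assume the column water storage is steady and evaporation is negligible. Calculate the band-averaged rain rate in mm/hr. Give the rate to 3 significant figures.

R ≈ 10.2 mm/hr

Column moisture flux per unit crosswind length is F = V × PW.
Inflow: F_in = 26.4 × 36.7 = 968.88 mm·m/s
Outflow: F_out = 12 × 24.9 = 298.8 mm·m/s
Steady-state rate R = (F_in − F_out)/L = (968.88 − 298.8) / 236000 m = 2.839e-03 mm/s.
R = 2.839e-03 × 3600 = 10.2 mm/hr.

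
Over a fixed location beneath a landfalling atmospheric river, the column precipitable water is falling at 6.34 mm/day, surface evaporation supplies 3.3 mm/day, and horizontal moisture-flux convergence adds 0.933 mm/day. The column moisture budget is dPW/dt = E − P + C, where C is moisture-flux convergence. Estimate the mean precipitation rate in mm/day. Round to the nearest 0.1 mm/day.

P ≈ 10.6 mm/day

dPW/dt = -6.34 mm/day.
P = E + C − dPW/dt = 3.3 + (0.933) − (-6.34) = 10.6 mm/day.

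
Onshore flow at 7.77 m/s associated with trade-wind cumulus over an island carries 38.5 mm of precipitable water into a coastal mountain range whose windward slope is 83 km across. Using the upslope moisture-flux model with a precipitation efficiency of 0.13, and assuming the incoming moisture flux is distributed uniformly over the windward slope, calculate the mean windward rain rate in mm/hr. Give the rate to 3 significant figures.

R ≈ 1.69 mm/hr

Incoming column moisture flux per unit ridge length: F = V × PW = 7.77 × 38.5 = 299.145 mm·m/s.
Spread over the 83 km slope with efficiency ε = 0.13: R = ε·F/W = 0.13 × 299.145 / 83000 m = 4.685e-04 mm/s.
R = 4.685e-04 × 3600 = 1.69 mm/hr.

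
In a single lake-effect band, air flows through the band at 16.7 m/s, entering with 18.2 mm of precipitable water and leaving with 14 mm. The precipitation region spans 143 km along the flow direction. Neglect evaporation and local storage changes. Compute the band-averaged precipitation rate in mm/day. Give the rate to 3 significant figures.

Column moisture flux per unit crosswind length is F = V × PW.
Inflow: F_in = 16.7 × 18.2 = 303.94 mm·m/s
Outflow: F_out = 16.7 × 14 = 233.8 mm·m/s
Steady-state rate R = (F_in − F_out)/L = (303.94 − 233.8) / 143000 m = 4.905e-04 mm/s.
R = 4.905e-04 × 3600 × 24 = 42.4 mm/day.

R ≈ 42.4 mm/day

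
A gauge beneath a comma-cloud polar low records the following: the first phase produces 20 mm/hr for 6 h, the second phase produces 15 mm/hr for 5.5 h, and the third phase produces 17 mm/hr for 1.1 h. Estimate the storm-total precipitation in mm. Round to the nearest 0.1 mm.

total ≈ 221.2 mm

Total = Σ Rᵢ Δtᵢ = 20 × 6 + 15 × 5.5 + 17 × 1.1
      = 120 + 82.5 + 18.7 = 221.2 mm.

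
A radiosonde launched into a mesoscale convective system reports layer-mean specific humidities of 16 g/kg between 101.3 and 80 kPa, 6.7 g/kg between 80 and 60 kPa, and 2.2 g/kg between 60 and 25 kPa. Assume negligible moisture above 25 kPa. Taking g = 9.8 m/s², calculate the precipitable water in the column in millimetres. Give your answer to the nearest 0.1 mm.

PW ≈ 56.3 mm

Precipitable water is the column-integrated vapour mass per unit area: PW = (1/g) Σ q̄ Δp, with q in kg/kg and Δp in Pa (1 kg/m² of water = 1 mm).
Layer 101.3–80 kPa: Δp = 213 hPa = 21300 Pa, q̄ = 0.016 kg/kg → 0.016 × 21300 / 9.8 = 34.78 mm
Layer 80–60 kPa: Δp = 200 hPa = 20000 Pa, q̄ = 0.0067 kg/kg → 0.0067 × 20000 / 9.8 = 13.67 mm
Layer 60–25 kPa: Δp = 350 hPa = 35000 Pa, q̄ = 0.0022 kg/kg → 0.0022 × 35000 / 9.8 = 7.86 mm
PW = 34.78 + 13.67 + 7.86 = 56.31 ≈ 56.3 mm.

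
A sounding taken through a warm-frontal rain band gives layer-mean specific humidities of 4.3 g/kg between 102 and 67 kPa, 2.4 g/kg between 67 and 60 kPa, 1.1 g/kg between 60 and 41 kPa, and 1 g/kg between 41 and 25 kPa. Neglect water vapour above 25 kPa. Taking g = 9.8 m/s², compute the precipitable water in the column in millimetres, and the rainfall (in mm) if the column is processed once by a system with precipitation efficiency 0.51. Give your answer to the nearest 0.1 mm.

PW ≈ 20.8 mm; rainfall ≈ 10.6 mm

Precipitable water is the column-integrated vapour mass per unit area: PW = (1/g) Σ q̄ Δp, with q in kg/kg and Δp in Pa (1 kg/m² of water = 1 mm).
Layer 102–67 kPa: Δp = 350 hPa = 35000 Pa, q̄ = 0.0043 kg/kg → 0.0043 × 35000 / 9.8 = 15.36 mm
Layer 67–60 kPa: Δp = 70 hPa = 7000 Pa, q̄ = 0.0024 kg/kg → 0.0024 × 7000 / 9.8 = 1.71 mm
Layer 60–41 kPa: Δp = 190 hPa = 19000 Pa, q̄ = 0.0011 kg/kg → 0.0011 × 19000 / 9.8 = 2.13 mm
Layer 41–25 kPa: Δp = 160 hPa = 16000 Pa, q̄ = 0.001 kg/kg → 0.001 × 16000 / 9.8 = 1.63 mm
PW = 15.36 + 1.71 + 2.13 + 1.63 = 20.83 ≈ 20.8 mm.
Rainfall = ε × PW = 0.51 × 20.8 = 10.6 mm.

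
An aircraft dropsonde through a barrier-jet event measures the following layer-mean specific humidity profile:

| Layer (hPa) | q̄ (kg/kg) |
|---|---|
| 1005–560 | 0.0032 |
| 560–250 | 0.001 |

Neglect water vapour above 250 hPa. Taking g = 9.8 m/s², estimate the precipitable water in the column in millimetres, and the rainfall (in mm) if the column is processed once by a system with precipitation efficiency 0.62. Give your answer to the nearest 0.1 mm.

PW ≈ 17.7 mm; rainfall ≈ 11.0 mm

Precipitable water is the column-integrated vapour mass per unit area: PW = (1/g) Σ q̄ Δp, with q in kg/kg and Δp in Pa (1 kg/m² of water = 1 mm).
Layer 1005–560 hPa: Δp = 445 hPa = 44500 Pa, q̄ = 0.0032 kg/kg → 0.0032 × 44500 / 9.8 = 14.53 mm
Layer 560–250 hPa: Δp = 310 hPa = 31000 Pa, q̄ = 0.001 kg/kg → 0.001 × 31000 / 9.8 = 3.16 mm
PW = 14.53 + 3.16 = 17.69 ≈ 17.7 mm.
Rainfall = ε × PW = 0.62 × 17.7 = 11.0 mm.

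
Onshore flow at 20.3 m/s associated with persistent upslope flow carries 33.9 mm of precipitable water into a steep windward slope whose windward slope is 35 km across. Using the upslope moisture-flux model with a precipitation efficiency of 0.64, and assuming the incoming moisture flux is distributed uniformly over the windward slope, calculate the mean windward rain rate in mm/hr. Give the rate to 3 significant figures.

R ≈ 45.3 mm/hr

Incoming column moisture flux per unit ridge length: F = V × PW = 20.3 × 33.9 = 688.17 mm·m/s.
Spread over the 35 km slope with efficiency ε = 0.64: R = ε·F/W = 0.64 × 688.17 / 35000 m = 1.258e-02 mm/s.
R = 1.258e-02 × 3600 = 45.3 mm/hr.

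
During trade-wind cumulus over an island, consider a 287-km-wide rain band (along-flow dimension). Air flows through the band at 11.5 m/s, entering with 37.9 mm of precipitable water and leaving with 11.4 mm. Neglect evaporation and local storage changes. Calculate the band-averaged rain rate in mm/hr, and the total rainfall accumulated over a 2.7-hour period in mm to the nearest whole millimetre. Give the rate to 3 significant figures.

R ≈ 3.82 mm/hr; total ≈ 10 mm

Column moisture flux per unit crosswind length is F = V × PW.
Inflow: F_in = 11.5 × 37.9 = 435.85 mm·m/s
Outflow: F_out = 11.5 × 11.4 = 131.1 mm·m/s
Steady-state rate R = (F_in − F_out)/L = (435.85 − 131.1) / 287000 m = 1.062e-03 mm/s.
R = 1.062e-03 × 3600 = 3.82 mm/hr.
Over 2.7 h: total = 3.82 × 2.7 = 10.314 ≈ 10 mm.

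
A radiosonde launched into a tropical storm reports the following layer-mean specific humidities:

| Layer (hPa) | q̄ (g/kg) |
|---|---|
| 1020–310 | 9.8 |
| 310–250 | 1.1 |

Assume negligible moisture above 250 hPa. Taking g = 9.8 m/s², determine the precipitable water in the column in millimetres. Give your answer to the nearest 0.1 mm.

PW ≈ 71.7 mm

Precipitable water is the column-integrated vapour mass per unit area: PW = (1/g) Σ q̄ Δp, with q in kg/kg and Δp in Pa (1 kg/m² of water = 1 mm).
Layer 1020–310 hPa: Δp = 710 hPa = 71000 Pa, q̄ = 0.0098 kg/kg → 0.0098 × 71000 / 9.8 = 71.00 mm
Layer 310–250 hPa: Δp = 60 hPa = 6000 Pa, q̄ = 0.0011 kg/kg → 0.0011 × 6000 / 9.8 = 0.67 mm
PW = 71.00 + 0.67 = 71.67 ≈ 71.7 mm.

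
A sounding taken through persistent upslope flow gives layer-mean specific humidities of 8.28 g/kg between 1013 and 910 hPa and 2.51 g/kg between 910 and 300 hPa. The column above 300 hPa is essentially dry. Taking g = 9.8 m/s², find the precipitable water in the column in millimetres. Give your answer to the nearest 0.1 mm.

PW ≈ 24.3 mm

Precipitable water is the column-integrated vapour mass per unit area: PW = (1/g) Σ q̄ Δp, with q in kg/kg and Δp in Pa (1 kg/m² of water = 1 mm).
Layer 1013–910 hPa: Δp = 103 hPa = 10300 Pa, q̄ = 0.00828 kg/kg → 0.00828 × 10300 / 9.8 = 8.70 mm
Layer 910–300 hPa: Δp = 610 hPa = 61000 Pa, q̄ = 0.00251 kg/kg → 0.00251 × 61000 / 9.8 = 15.62 mm
PW = 8.70 + 15.62 = 24.32 ≈ 24.3 mm.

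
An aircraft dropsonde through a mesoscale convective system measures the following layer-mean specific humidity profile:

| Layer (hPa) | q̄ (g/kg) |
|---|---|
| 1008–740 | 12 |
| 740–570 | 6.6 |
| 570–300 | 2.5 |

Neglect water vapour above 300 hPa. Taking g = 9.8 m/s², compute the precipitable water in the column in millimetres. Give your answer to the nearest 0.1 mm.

PW ≈ 51.2 mm

Precipitable water is the column-integrated vapour mass per unit area: PW = (1/g) Σ q̄ Δp, with q in kg/kg and Δp in Pa (1 kg/m² of water = 1 mm).
Layer 1008–740 hPa: Δp = 268 hPa = 26800 Pa, q̄ = 0.012 kg/kg → 0.012 × 26800 / 9.8 = 32.82 mm
Layer 740–570 hPa: Δp = 170 hPa = 17000 Pa, q̄ = 0.0066 kg/kg → 0.0066 × 17000 / 9.8 = 11.45 mm
Layer 570–300 hPa: Δp = 270 hPa = 27000 Pa, q̄ = 0.0025 kg/kg → 0.0025 × 27000 / 9.8 = 6.89 mm
PW = 32.82 + 11.45 + 6.89 = 51.16 ≈ 51.2 mm.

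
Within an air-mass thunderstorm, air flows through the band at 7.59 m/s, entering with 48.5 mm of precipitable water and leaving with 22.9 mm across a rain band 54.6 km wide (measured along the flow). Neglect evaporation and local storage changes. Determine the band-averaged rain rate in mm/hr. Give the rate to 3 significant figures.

Column moisture flux per unit crosswind length is F = V × PW.
Inflow: F_in = 7.59 × 48.5 = 368.115 mm·m/s
Outflow: F_out = 7.59 × 22.9 = 173.811 mm·m/s
Steady-state rate R = (F_in − F_out)/L = (368.115 − 173.811) / 54600 m = 3.559e-03 mm/s.
R = 3.559e-03 × 3600 = 12.8 mm/hr.

R ≈ 12.8 mm/hr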